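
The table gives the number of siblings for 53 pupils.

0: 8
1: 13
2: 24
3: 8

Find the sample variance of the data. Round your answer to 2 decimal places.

0.86

Values: 0, 1, 2, 3
n = 53, Σfx = 85, mean = 1.6038
Σfx² = 181
Σf(x − x̄)² = Σfx² − (Σfx)²/n = 181 − 85²/53 = 44.6792
Sample variance = 44.6792 / 52 = 0.8592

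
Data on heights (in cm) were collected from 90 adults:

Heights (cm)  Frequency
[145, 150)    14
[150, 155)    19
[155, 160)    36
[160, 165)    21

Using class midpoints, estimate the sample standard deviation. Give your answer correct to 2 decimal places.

4.99

Midpoints: 147.5, 152.5, 157.5, 162.5
n = 90, Σfm = 14045, mean = 156.0556
Σfm² = 2194012.5
Σf(m − x̄)² = Σfm² − (Σfm)²/n = 2194012.5 − 14045²/90 = 2212.2222
Sample variance = 2212.2222 / 89 = 24.8564
Standard deviation = √24.8564 = 4.9856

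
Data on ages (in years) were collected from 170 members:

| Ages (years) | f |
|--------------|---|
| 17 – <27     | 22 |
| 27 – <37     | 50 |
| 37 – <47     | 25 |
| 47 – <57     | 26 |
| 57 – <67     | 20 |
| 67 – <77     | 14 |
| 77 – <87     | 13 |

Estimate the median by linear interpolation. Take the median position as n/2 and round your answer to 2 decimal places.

Cumulative frequencies: 22, 72, 97, 123, 143, 157, 170
n = 170; position = n/2 = 85.
This falls in the class 37 – <47: L = 37, F = 72, f = 25, h = 10.
Median ≈ 37 + ((85 − 72) / 25) × 10 = 42.2000

42.20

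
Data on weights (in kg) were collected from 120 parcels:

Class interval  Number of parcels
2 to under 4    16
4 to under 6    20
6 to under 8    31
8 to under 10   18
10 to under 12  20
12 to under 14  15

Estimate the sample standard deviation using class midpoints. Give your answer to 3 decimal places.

Midpoints: 3, 5, 7, 9, 11, 13
n = 120, Σfm = 942, mean = 7.8500
Σfm² = 8576
Σf(m − x̄)² = Σfm² − (Σfm)²/n = 8576 − 942²/120 = 1181.3000
Sample variance = 1181.3000 / 119 = 9.9269
Standard deviation = √9.9269 = 3.1507

3.151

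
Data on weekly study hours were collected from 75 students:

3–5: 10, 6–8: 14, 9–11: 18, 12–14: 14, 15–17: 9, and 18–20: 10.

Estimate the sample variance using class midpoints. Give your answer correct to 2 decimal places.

Midpoints: 4, 7, 10, 13, 16, 19
n = 75, Σfm = 834, mean = 11.1200
Σfm² = 10926
Σf(m − x̄)² = Σfm² − (Σfm)²/n = 10926 − 834²/75 = 1651.9200
Sample variance = 1651.9200 / 74 = 22.3232

22.32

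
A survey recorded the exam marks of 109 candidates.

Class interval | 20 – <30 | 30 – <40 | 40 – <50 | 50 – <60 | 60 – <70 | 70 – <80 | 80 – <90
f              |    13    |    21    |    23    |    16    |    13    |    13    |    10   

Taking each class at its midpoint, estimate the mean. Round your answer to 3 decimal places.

51.789

Midpoints: 25, 35, 45, 55, 65, 75, 85
Σfm = 13×25 + 21×35 + 23×45 + 16×55 + 13×65 + 13×75 + 10×85 = 5645
n = Σf = 109
Mean = 5645 / 109 = 51.7890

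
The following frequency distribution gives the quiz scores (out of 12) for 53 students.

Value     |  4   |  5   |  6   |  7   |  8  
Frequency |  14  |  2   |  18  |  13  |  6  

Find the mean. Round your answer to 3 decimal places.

Values: 4, 5, 6, 7, 8
Σfx = 14×4 + 2×5 + 18×6 + 13×7 + 6×8 = 313
n = Σf = 53
Mean = 313 / 53 = 5.9057

5.906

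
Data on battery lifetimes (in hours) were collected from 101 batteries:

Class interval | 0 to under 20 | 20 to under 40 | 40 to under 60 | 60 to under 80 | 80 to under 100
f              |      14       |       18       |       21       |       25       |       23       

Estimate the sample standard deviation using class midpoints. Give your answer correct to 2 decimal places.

Midpoints: 10, 30, 50, 70, 90
n = 101, Σfm = 5550, mean = 54.9505
Σfm² = 378900
Σf(m − x̄)² = Σfm² − (Σfm)²/n = 378900 − 5550²/101 = 73924.7525
Sample variance = 73924.7525 / 100 = 739.2475
Standard deviation = √739.2475 = 27.1891

27.19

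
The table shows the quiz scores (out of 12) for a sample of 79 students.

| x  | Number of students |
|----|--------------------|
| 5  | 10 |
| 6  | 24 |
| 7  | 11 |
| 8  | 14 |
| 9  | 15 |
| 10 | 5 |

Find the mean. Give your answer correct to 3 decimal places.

Values: 5, 6, 7, 8, 9, 10
Σfx = 10×5 + 24×6 + 11×7 + 14×8 + 15×9 + 5×10 = 568
n = Σf = 79
Mean = 568 / 79 = 7.1899

7.190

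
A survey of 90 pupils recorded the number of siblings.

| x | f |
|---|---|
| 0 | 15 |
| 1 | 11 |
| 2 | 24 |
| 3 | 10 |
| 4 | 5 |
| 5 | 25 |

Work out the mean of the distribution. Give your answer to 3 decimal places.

Values: 0, 1, 2, 3, 4, 5
Σfx = 15×0 + 11×1 + 24×2 + 10×3 + 5×4 + 25×5 = 234
n = Σf = 90
Mean = 234 / 90 = 2.6000

2.600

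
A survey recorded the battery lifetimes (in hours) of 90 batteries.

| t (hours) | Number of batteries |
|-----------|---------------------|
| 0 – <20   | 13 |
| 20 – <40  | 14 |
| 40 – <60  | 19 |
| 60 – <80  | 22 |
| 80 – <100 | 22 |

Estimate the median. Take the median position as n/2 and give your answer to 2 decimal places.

Cumulative frequencies: 13, 27, 46, 68, 90
n = 90; position = n/2 = 45.
This falls in the class 40 – <60: L = 40, F = 27, f = 19, h = 20.
Median ≈ 40 + ((45 − 27) / 19) × 20 = 58.9474

58.95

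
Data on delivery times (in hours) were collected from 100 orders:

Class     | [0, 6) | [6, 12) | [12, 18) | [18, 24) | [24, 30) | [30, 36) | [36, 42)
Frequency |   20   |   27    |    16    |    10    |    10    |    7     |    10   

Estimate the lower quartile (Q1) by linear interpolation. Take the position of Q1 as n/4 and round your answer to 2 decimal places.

Cumulative frequencies: 20, 47, 63, 73, 83, 90, 100
n = 100; position = n/4 = 25.
This falls in the class [6, 12): L = 6, F = 20, f = 27, h = 6.
Lower quartile ≈ 6 + ((25 − 20) / 27) × 6 = 7.1111

7.11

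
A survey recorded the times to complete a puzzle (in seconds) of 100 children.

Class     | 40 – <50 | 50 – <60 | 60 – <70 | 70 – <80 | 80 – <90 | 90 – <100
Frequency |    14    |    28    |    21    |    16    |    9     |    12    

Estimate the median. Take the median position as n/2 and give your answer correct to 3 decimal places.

63.810

Cumulative frequencies: 14, 42, 63, 79, 88, 100
n = 100; position = n/2 = 50.
This falls in the class 60 – <70: L = 60, F = 42, f = 21, h = 10.
Median ≈ 60 + ((50 − 42) / 21) × 10 = 63.8095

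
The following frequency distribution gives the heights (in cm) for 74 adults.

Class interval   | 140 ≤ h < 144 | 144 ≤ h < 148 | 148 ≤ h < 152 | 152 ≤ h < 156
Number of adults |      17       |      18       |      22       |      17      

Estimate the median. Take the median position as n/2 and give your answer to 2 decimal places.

148.36

Cumulative frequencies: 17, 35, 57, 74
n = 74; position = n/2 = 37.
This falls in the class 148 ≤ h < 152: L = 148, F = 35, f = 22, h = 4.
Median ≈ 148 + ((37 − 35) / 22) × 4 = 148.3636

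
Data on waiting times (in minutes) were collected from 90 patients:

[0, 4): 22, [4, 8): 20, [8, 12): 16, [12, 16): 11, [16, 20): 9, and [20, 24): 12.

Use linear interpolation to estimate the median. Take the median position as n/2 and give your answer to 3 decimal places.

8.750

Cumulative frequencies: 22, 42, 58, 69, 78, 90
n = 90; position = n/2 = 45.
This falls in the class [8, 12): L = 8, F = 42, f = 16, h = 4.
Median ≈ 8 + ((45 − 42) / 16) × 4 = 8.7500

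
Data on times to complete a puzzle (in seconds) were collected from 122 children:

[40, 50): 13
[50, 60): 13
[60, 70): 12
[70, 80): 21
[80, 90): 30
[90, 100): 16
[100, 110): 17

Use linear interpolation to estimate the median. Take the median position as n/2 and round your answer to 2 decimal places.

80.67

Cumulative frequencies: 13, 26, 38, 59, 89, 105, 122
n = 122; position = n/2 = 61.
This falls in the class [80, 90): L = 80, F = 59, f = 30, h = 10.
Median ≈ 80 + ((61 − 59) / 30) × 10 = 80.6667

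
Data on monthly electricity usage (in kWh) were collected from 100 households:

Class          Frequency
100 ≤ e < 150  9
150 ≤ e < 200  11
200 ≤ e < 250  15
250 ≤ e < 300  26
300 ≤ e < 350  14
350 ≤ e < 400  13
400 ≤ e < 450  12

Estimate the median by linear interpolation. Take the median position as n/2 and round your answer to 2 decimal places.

Cumulative frequencies: 9, 20, 35, 61, 75, 88, 100
n = 100; position = n/2 = 50.
This falls in the class 250 ≤ e < 300: L = 250, F = 35, f = 26, h = 50.
Median ≈ 250 + ((50 − 35) / 26) × 50 = 278.8462

278.85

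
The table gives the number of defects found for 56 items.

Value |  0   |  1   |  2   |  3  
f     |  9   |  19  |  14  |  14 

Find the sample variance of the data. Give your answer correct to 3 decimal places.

1.083

Values: 0, 1, 2, 3
n = 56, Σfx = 89, mean = 1.5893
Σfx² = 201
Σf(x − x̄)² = Σfx² − (Σfx)²/n = 201 − 89²/56 = 59.5536
Sample variance = 59.5536 / 55 = 1.0828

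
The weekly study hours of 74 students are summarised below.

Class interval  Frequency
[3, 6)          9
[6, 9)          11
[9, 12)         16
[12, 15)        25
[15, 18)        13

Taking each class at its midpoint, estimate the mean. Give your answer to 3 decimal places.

Midpoints: 4.5, 7.5, 10.5, 13.5, 16.5
Σfm = 9×4.5 + 11×7.5 + 16×10.5 + 25×13.5 + 13×16.5 = 843
n = Σf = 74
Mean = 843 / 74 = 11.3919

11.392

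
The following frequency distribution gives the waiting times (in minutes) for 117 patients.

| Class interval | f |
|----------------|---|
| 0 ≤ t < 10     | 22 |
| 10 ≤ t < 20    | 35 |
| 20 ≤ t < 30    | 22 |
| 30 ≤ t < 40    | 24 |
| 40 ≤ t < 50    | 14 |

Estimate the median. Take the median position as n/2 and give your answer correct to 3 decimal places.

20.682

Cumulative frequencies: 22, 57, 79, 103, 117
n = 117; position = n/2 = 58.5.
This falls in the class 20 ≤ t < 30: L = 20, F = 57, f = 22, h = 10.
Median ≈ 20 + ((58.5 − 57) / 22) × 10 = 20.6818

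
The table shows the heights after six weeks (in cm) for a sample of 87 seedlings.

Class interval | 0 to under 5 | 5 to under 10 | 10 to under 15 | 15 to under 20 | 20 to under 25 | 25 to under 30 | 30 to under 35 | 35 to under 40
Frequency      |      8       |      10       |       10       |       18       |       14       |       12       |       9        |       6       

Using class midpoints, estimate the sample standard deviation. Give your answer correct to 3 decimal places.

Midpoints: 2.5, 7.5, 12.5, 17.5, 22.5, 27.5, 32.5, 37.5
n = 87, Σfm = 1697.5, mean = 19.5115
Σfm² = 41793.75
Σf(m − x̄)² = Σfm² − (Σfm)²/n = 41793.75 − 1697.5²/87 = 8672.9885
Sample variance = 8672.9885 / 86 = 100.8487
Standard deviation = √100.8487 = 10.0423

10.042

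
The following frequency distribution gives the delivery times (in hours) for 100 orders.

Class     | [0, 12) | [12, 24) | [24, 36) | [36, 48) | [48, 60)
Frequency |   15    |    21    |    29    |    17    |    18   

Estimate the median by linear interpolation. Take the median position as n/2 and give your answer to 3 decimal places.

Cumulative frequencies: 15, 36, 65, 82, 100
n = 100; position = n/2 = 50.
This falls in the class [24, 36): L = 24, F = 36, f = 29, h = 12.
Median ≈ 24 + ((50 − 36) / 29) × 12 = 29.7931

29.793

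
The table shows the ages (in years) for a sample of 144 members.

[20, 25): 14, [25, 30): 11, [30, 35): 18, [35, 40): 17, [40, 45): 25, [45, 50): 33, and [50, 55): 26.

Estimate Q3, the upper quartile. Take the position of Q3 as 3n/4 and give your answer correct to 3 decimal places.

Cumulative frequencies: 14, 25, 43, 60, 85, 118, 144
n = 144; position = 3n/4 = 108.
This falls in the class [45, 50): L = 45, F = 85, f = 33, h = 5.
Upper quartile ≈ 45 + ((108 − 85) / 33) × 5 = 48.4848

48.485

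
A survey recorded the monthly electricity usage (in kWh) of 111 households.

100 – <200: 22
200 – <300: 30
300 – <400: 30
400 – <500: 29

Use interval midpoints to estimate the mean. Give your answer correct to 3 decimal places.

Midpoints: 150, 250, 350, 450
Σfm = 22×150 + 30×250 + 30×350 + 29×450 = 34350
n = Σf = 111
Mean = 34350 / 111 = 309.4595

309.459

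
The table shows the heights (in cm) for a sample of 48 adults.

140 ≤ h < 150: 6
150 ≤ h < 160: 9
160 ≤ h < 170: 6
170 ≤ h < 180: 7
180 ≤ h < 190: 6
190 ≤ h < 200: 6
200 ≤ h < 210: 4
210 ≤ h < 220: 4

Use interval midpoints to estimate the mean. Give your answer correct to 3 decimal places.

Midpoints: 145, 155, 165, 175, 185, 195, 205, 215
Σfm = 6×145 + 9×155 + 6×165 + 7×175 + 6×185 + 6×195 + 4×205 + 4×215 = 8440
n = Σf = 48
Mean = 8440 / 48 = 175.8333

175.833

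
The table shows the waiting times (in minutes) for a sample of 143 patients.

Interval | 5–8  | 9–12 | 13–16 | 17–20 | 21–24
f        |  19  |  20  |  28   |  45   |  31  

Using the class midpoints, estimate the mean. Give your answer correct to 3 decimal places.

Midpoints: 6.5, 10.5, 14.5, 18.5, 22.5
Σfm = 19×6.5 + 20×10.5 + 28×14.5 + 45×18.5 + 31×22.5 = 2269.5
n = Σf = 143
Mean = 2269.5 / 143 = 15.8706

15.871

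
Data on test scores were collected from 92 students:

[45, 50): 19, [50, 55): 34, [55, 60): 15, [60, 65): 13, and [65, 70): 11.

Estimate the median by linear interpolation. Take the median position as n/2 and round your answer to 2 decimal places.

53.97

Cumulative frequencies: 19, 53, 68, 81, 92
n = 92; position = n/2 = 46.
This falls in the class [50, 55): L = 50, F = 19, f = 34, h = 5.
Median ≈ 50 + ((46 − 19) / 34) × 5 = 53.9706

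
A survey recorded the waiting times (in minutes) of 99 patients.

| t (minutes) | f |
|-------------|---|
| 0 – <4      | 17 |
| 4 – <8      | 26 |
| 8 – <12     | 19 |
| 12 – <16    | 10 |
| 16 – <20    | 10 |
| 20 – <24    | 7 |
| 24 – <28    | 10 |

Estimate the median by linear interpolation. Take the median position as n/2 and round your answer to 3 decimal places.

Cumulative frequencies: 17, 43, 62, 72, 82, 89, 99
n = 99; position = n/2 = 49.5.
This falls in the class 8 – <12: L = 8, F = 43, f = 19, h = 4.
Median ≈ 8 + ((49.5 − 43) / 19) × 4 = 9.3684

9.368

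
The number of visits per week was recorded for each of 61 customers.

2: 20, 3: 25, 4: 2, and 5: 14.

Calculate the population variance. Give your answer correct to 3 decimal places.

1.252

Values: 2, 3, 4, 5
n = 61, Σfx = 193, mean = 3.1639
Σfx² = 687
Σf(x − x̄)² = Σfx² − (Σfx)²/n = 687 − 193²/61 = 76.3607
Population variance = 76.3607 / 61 = 1.2518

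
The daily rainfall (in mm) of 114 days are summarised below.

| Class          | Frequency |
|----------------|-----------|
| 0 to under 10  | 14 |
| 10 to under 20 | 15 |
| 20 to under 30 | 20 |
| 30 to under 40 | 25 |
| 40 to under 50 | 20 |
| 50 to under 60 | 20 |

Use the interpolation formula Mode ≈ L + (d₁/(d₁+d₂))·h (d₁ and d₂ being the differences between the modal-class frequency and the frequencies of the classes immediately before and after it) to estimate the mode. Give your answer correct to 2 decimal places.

Modal class: 30 to under 40 (highest frequency 25).
d₁ = 25 − 20 = 5, d₂ = 25 − 20 = 5
Mode ≈ 30 + (5/(5+5)) × 10 = 30 + 5.0000 = 35.0000

35.00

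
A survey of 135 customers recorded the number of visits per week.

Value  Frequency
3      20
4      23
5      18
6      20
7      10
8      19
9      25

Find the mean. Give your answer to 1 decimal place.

6.0

Values: 3, 4, 5, 6, 7, 8, 9
Σfx = 20×3 + 23×4 + 18×5 + 20×6 + 10×7 + 19×8 + 25×9 = 809
n = Σf = 135
Mean = 809 / 135 = 5.9926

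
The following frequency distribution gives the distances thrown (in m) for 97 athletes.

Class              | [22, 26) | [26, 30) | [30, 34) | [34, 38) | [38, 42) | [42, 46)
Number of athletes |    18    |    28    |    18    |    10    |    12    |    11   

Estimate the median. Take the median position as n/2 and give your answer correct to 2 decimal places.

Cumulative frequencies: 18, 46, 64, 74, 86, 97
n = 97; position = n/2 = 48.5.
This falls in the class [30, 34): L = 30, F = 46, f = 18, h = 4.
Median ≈ 30 + ((48.5 − 46) / 18) × 4 = 30.5556

30.56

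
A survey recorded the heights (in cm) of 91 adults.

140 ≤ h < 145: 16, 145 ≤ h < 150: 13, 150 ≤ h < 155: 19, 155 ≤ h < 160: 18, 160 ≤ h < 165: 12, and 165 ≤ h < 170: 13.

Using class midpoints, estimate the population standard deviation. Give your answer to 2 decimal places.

Midpoints: 142.5, 147.5, 152.5, 157.5, 162.5, 167.5
n = 91, Σfm = 14057.5, mean = 154.4780
Σfm² = 2177718.75
Σf(m − x̄)² = Σfm² − (Σfm)²/n = 2177718.75 − 14057.5²/91 = 6143.9560
Population variance = 6143.9560 / 91 = 67.5160
Standard deviation = √67.5160 = 8.2168

8.22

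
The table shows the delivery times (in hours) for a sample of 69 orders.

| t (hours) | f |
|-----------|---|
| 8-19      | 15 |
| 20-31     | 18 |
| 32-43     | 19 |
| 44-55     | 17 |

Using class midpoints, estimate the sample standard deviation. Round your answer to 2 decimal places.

13.10

Midpoints: 13.5, 25.5, 37.5, 49.5
n = 69, Σfm = 2215.5, mean = 32.1087
Σfm² = 82811.25
Σf(m − x̄)² = Σfm² − (Σfm)²/n = 82811.25 − 2215.5²/69 = 11674.4348
Sample variance = 11674.4348 / 68 = 171.6829
Standard deviation = √171.6829 = 13.1028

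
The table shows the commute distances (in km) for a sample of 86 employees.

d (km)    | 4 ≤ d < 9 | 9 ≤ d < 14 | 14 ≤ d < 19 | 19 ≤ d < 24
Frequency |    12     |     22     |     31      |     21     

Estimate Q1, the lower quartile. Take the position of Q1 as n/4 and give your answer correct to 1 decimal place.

11.2

Cumulative frequencies: 12, 34, 65, 86
n = 86; position = n/4 = 21.5.
This falls in the class 9 ≤ d < 14: L = 9, F = 12, f = 22, h = 5.
Lower quartile ≈ 9 + ((21.5 − 12) / 22) × 5 = 11.1591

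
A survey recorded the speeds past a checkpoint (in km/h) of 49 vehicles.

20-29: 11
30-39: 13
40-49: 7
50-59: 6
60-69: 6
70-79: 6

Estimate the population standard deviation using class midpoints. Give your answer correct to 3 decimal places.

Midpoints: 24.5, 34.5, 44.5, 54.5, 64.5, 74.5
n = 49, Σfm = 2190.5, mean = 44.7041
Σfm² = 112022.25
Σf(m − x̄)² = Σfm² − (Σfm)²/n = 112022.25 − 2190.5²/49 = 14097.9592
Population variance = 14097.9592 / 49 = 287.7135
Standard deviation = √287.7135 = 16.9621

16.962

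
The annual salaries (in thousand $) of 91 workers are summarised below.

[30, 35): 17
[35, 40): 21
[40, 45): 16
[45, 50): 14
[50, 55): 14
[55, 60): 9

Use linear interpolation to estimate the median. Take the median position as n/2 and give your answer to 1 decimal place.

Cumulative frequencies: 17, 38, 54, 68, 82, 91
n = 91; position = n/2 = 45.5.
This falls in the class [40, 45): L = 40, F = 38, f = 16, h = 5.
Median ≈ 40 + ((45.5 − 38) / 16) × 5 = 42.3438

42.3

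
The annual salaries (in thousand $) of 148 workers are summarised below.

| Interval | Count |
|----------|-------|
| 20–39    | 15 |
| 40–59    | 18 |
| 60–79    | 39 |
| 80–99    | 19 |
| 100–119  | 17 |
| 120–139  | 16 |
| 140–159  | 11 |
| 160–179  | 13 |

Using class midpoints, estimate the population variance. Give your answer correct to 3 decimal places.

1709.934

Midpoints: 29.5, 49.5, 69.5, 89.5, 109.5, 129.5, 149.5, 169.5
n = 148, Σfm = 13526, mean = 91.3919
Σfm² = 1489237
Σf(m − x̄)² = Σfm² − (Σfm)²/n = 1489237 − 13526²/148 = 253070.2703
Population variance = 253070.2703 / 148 = 1709.9343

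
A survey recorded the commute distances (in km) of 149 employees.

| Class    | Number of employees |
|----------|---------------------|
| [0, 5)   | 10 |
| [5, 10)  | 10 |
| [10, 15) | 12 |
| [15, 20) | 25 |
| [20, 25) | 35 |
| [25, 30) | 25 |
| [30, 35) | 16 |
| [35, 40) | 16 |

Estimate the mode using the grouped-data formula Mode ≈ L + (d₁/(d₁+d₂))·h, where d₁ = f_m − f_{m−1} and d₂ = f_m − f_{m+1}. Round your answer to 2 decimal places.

Modal class: [20, 25) (highest frequency 35).
d₁ = 35 − 25 = 10, d₂ = 35 − 25 = 10
Mode ≈ 20 + (10/(10+10)) × 5 = 20 + 2.5000 = 22.5000

22.50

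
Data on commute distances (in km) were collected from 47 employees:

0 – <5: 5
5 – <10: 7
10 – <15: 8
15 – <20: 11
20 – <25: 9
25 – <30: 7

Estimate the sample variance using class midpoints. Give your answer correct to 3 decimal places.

Midpoints: 2.5, 7.5, 12.5, 17.5, 22.5, 27.5
n = 47, Σfm = 752.5, mean = 16.0106
Σfm² = 14893.75
Σf(m − x̄)² = Σfm² − (Σfm)²/n = 14893.75 − 752.5²/47 = 2845.7447
Sample variance = 2845.7447 / 46 = 61.8640

61.864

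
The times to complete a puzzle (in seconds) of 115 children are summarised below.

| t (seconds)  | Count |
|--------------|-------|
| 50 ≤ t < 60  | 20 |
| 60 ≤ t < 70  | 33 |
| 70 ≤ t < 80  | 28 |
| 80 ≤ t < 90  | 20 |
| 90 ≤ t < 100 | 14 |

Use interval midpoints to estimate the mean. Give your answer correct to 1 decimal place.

72.8

Midpoints: 55, 65, 75, 85, 95
Σfm = 20×55 + 33×65 + 28×75 + 20×85 + 14×95 = 8375
n = Σf = 115
Mean = 8375 / 115 = 72.8261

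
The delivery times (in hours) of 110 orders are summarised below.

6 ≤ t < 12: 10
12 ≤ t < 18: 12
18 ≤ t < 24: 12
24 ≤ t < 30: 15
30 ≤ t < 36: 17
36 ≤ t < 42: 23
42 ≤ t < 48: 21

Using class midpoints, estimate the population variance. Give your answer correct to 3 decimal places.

Midpoints: 9, 15, 21, 27, 33, 39, 45
n = 110, Σfm = 3330, mean = 30.2727
Σfm² = 115758
Σf(m − x̄)² = Σfm² − (Σfm)²/n = 115758 − 3330²/110 = 14949.8182
Population variance = 14949.8182 / 110 = 135.9074

135.907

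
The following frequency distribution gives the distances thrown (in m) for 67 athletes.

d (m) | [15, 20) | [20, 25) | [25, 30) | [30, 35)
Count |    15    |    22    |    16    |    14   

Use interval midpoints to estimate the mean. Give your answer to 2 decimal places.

Midpoints: 17.5, 22.5, 27.5, 32.5
Σfm = 15×17.5 + 22×22.5 + 16×27.5 + 14×32.5 = 1652.5
n = Σf = 67
Mean = 1652.5 / 67 = 24.6642

24.66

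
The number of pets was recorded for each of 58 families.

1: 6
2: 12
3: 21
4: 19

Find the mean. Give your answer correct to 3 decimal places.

Values: 1, 2, 3, 4
Σfx = 6×1 + 12×2 + 21×3 + 19×4 = 169
n = Σf = 58
Mean = 169 / 58 = 2.9138

2.914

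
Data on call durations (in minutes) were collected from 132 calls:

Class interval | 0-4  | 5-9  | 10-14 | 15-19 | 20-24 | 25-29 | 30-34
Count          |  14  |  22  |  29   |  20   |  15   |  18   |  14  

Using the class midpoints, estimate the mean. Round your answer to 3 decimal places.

Midpoints: 2, 7, 12, 17, 22, 27, 32
Σfm = 14×2 + 22×7 + 29×12 + 20×17 + 15×22 + 18×27 + 14×32 = 2134
n = Σf = 132
Mean = 2134 / 132 = 16.1667

16.167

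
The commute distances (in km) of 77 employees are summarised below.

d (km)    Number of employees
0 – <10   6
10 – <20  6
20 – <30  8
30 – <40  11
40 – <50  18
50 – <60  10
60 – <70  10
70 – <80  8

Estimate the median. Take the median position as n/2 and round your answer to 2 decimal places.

44.17

Cumulative frequencies: 6, 12, 20, 31, 49, 59, 69, 77
n = 77; position = n/2 = 38.5.
This falls in the class 40 – <50: L = 40, F = 31, f = 18, h = 10.
Median ≈ 40 + ((38.5 − 31) / 18) × 10 = 44.1667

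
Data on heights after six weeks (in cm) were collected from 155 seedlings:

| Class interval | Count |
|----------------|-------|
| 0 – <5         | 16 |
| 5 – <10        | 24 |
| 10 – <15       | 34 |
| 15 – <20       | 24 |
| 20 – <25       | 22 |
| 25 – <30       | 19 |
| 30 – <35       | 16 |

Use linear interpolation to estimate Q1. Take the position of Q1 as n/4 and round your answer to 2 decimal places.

9.74

Cumulative frequencies: 16, 40, 74, 98, 120, 139, 155
n = 155; position = n/4 = 38.75.
This falls in the class 5 – <10: L = 5, F = 16, f = 24, h = 5.
Lower quartile ≈ 5 + ((38.75 − 16) / 24) × 5 = 9.7396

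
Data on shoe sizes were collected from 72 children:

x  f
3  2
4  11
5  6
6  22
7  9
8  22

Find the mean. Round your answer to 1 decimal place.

6.3

Values: 3, 4, 5, 6, 7, 8
Σfx = 2×3 + 11×4 + 6×5 + 22×6 + 9×7 + 22×8 = 451
n = Σf = 72
Mean = 451 / 72 = 6.2639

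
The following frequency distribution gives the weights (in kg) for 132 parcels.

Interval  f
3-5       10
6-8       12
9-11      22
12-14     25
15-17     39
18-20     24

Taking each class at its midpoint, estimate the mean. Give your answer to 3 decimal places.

Midpoints: 4, 7, 10, 13, 16, 19
Σfm = 10×4 + 12×7 + 22×10 + 25×13 + 39×16 + 24×19 = 1749
n = Σf = 132
Mean = 1749 / 132 = 13.2500

13.250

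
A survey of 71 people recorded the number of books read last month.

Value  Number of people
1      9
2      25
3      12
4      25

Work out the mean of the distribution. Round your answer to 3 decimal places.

Values: 1, 2, 3, 4
Σfx = 9×1 + 25×2 + 12×3 + 25×4 = 195
n = Σf = 71
Mean = 195 / 71 = 2.7465

2.746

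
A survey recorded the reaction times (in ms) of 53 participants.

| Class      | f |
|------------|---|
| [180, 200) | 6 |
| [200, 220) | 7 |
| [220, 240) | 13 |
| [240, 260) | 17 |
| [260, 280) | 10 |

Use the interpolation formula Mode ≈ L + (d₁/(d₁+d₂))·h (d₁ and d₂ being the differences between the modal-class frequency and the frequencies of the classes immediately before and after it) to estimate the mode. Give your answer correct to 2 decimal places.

Modal class: [240, 260) (highest frequency 17).
d₁ = 17 − 13 = 4, d₂ = 17 − 10 = 7
Mode ≈ 240 + (4/(4+7)) × 20 = 240 + 7.2727 = 247.2727

247.27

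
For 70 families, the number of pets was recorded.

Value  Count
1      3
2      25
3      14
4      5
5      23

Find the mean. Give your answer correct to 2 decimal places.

3.29

Values: 1, 2, 3, 4, 5
Σfx = 3×1 + 25×2 + 14×3 + 5×4 + 23×5 = 230
n = Σf = 70
Mean = 230 / 70 = 3.2857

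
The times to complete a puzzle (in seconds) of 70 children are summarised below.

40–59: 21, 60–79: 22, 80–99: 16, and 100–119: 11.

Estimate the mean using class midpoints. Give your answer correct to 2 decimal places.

Midpoints: 49.5, 69.5, 89.5, 109.5
Σfm = 21×49.5 + 22×69.5 + 16×89.5 + 11×109.5 = 5205
n = Σf = 70
Mean = 5205 / 70 = 74.3571

74.36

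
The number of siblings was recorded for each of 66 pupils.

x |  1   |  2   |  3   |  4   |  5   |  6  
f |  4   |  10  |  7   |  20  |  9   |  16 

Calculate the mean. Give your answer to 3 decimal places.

4.030

Values: 1, 2, 3, 4, 5, 6
Σfx = 4×1 + 10×2 + 7×3 + 20×4 + 9×5 + 16×6 = 266
n = Σf = 66
Mean = 266 / 66 = 4.0303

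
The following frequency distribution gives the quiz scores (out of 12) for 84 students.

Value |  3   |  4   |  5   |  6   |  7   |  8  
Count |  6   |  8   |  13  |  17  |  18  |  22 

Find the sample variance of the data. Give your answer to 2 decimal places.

2.44

Values: 3, 4, 5, 6, 7, 8
n = 84, Σfx = 519, mean = 6.1786
Σfx² = 3409
Σf(x − x̄)² = Σfx² − (Σfx)²/n = 3409 − 519²/84 = 202.3214
Sample variance = 202.3214 / 83 = 2.4376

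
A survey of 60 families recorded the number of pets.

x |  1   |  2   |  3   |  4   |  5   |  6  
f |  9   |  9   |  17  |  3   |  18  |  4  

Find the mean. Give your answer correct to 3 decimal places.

3.400

Values: 1, 2, 3, 4, 5, 6
Σfx = 9×1 + 9×2 + 17×3 + 3×4 + 18×5 + 4×6 = 204
n = Σf = 60
Mean = 204 / 60 = 3.4000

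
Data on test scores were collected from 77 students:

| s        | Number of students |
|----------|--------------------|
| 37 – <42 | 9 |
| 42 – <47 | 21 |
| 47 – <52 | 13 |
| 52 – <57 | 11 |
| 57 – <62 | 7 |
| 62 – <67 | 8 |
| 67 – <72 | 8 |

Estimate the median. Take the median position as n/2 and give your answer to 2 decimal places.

Cumulative frequencies: 9, 30, 43, 54, 61, 69, 77
n = 77; position = n/2 = 38.5.
This falls in the class 47 – <52: L = 47, F = 30, f = 13, h = 5.
Median ≈ 47 + ((38.5 − 30) / 13) × 5 = 50.2692

50.27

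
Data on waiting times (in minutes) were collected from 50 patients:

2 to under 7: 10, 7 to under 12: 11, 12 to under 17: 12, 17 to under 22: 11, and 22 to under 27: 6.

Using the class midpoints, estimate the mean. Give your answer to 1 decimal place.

Midpoints: 4.5, 9.5, 14.5, 19.5, 24.5
Σfm = 10×4.5 + 11×9.5 + 12×14.5 + 11×19.5 + 6×24.5 = 685
n = Σf = 50
Mean = 685 / 50 = 13.7000

13.7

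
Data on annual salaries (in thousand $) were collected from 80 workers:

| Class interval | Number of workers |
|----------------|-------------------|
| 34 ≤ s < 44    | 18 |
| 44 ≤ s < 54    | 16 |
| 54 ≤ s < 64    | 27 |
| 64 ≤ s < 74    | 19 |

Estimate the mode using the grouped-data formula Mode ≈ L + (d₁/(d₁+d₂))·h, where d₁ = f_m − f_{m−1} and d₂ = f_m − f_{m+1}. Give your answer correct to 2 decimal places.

Modal class: 54 ≤ s < 64 (highest frequency 27).
d₁ = 27 − 16 = 11, d₂ = 27 − 19 = 8
Mode ≈ 54 + (11/(11+8)) × 10 = 54 + 5.7895 = 59.7895

59.79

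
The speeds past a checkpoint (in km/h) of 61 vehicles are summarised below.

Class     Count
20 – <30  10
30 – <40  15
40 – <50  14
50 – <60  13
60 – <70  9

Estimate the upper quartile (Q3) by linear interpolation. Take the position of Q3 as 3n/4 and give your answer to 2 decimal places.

Cumulative frequencies: 10, 25, 39, 52, 61
n = 61; position = 3n/4 = 45.75.
This falls in the class 50 – <60: L = 50, F = 39, f = 13, h = 10.
Upper quartile ≈ 50 + ((45.75 − 39) / 13) × 10 = 55.1923

55.19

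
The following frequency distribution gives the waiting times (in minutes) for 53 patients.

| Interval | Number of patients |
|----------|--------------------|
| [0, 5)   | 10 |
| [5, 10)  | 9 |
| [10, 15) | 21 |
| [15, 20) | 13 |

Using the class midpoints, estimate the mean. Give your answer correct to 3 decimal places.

Midpoints: 2.5, 7.5, 12.5, 17.5
Σfm = 10×2.5 + 9×7.5 + 21×12.5 + 13×17.5 = 582.5
n = Σf = 53
Mean = 582.5 / 53 = 10.9906

10.991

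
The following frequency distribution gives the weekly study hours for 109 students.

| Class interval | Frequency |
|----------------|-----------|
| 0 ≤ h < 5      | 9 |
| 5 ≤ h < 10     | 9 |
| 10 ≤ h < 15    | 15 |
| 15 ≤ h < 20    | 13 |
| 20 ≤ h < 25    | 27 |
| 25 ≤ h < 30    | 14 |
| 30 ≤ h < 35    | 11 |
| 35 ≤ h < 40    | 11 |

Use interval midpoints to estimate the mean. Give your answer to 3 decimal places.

Midpoints: 2.5, 7.5, 12.5, 17.5, 22.5, 27.5, 32.5, 37.5
Σfm = 9×2.5 + 9×7.5 + 15×12.5 + 13×17.5 + 27×22.5 + 14×27.5 + 11×32.5 + 11×37.5 = 2267.5
n = Σf = 109
Mean = 2267.5 / 109 = 20.8028

20.803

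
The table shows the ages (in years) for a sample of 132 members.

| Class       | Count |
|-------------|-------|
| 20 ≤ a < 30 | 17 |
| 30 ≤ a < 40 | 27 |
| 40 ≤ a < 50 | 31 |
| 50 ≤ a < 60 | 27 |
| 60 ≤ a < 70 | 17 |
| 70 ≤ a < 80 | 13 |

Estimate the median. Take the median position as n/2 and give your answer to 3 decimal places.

47.097

Cumulative frequencies: 17, 44, 75, 102, 119, 132
n = 132; position = n/2 = 66.
This falls in the class 40 ≤ a < 50: L = 40, F = 44, f = 31, h = 10.
Median ≈ 40 + ((66 − 44) / 31) × 10 = 47.0968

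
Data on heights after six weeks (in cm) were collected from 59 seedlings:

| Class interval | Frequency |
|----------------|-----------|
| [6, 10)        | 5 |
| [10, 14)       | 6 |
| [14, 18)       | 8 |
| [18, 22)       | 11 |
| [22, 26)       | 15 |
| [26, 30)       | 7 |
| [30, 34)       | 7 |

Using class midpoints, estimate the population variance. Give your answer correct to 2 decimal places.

Midpoints: 8, 12, 16, 20, 24, 28, 32
n = 59, Σfm = 1240, mean = 21.0169
Σfm² = 28928
Σf(m − x̄)² = Σfm² − (Σfm)²/n = 28928 − 1240²/59 = 2866.9831
Population variance = 2866.9831 / 59 = 48.5929

48.59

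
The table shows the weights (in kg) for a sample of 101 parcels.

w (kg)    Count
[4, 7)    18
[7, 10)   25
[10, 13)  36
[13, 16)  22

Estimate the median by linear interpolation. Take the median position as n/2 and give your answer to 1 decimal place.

Cumulative frequencies: 18, 43, 79, 101
n = 101; position = n/2 = 50.5.
This falls in the class [10, 13): L = 10, F = 43, f = 36, h = 3.
Median ≈ 10 + ((50.5 − 43) / 36) × 3 = 10.6250

10.6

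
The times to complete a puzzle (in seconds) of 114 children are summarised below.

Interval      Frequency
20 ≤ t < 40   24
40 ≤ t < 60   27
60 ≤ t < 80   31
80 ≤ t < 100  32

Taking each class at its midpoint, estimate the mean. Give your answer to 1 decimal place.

Midpoints: 30, 50, 70, 90
Σfm = 24×30 + 27×50 + 31×70 + 32×90 = 7120
n = Σf = 114
Mean = 7120 / 114 = 62.4561

62.5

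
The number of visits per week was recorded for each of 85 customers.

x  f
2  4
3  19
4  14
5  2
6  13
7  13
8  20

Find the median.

6

Cumulative frequencies: 4, 23, 37, 39, 52, 65, 85
n = 85, so the median is the value in position (n+1)/2 = 43.
Position 43 falls at value 6.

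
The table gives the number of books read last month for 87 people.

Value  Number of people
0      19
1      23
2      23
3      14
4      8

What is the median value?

2

Cumulative frequencies: 19, 42, 65, 79, 87
n = 87, so the median is the value in position (n+1)/2 = 44.
Position 44 falls at value 2.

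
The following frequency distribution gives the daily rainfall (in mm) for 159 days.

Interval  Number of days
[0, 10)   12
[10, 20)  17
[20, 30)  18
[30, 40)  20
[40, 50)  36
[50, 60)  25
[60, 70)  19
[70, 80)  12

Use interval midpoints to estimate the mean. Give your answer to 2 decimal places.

Midpoints: 5, 15, 25, 35, 45, 55, 65, 75
Σfm = 12×5 + 17×15 + 18×25 + 20×35 + 36×45 + 25×55 + 19×65 + 12×75 = 6595
n = Σf = 159
Mean = 6595 / 159 = 41.4780

41.48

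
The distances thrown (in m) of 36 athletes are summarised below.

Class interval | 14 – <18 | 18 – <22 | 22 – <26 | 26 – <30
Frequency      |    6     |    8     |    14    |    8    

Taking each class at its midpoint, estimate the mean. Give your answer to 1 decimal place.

Midpoints: 16, 20, 24, 28
Σfm = 6×16 + 8×20 + 14×24 + 8×28 = 816
n = Σf = 36
Mean = 816 / 36 = 22.6667

22.7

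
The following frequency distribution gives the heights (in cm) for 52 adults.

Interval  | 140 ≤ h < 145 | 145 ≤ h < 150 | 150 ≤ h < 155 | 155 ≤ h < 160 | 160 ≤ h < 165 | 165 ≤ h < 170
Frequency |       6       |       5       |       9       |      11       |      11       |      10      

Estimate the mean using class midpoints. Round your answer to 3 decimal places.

156.923

Midpoints: 142.5, 147.5, 152.5, 157.5, 162.5, 167.5
Σfm = 6×142.5 + 5×147.5 + 9×152.5 + 11×157.5 + 11×162.5 + 10×167.5 = 8160
n = Σf = 52
Mean = 8160 / 52 = 156.9231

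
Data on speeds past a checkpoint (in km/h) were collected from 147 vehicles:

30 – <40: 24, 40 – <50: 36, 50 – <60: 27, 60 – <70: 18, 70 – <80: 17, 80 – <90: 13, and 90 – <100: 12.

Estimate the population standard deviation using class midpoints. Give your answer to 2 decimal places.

Midpoints: 35, 45, 55, 65, 75, 85, 95
n = 147, Σfm = 8635, mean = 58.7415
Σfm² = 557875
Σf(m − x̄)² = Σfm² − (Σfm)²/n = 557875 − 8635²/147 = 50642.1769
Population variance = 50642.1769 / 147 = 344.5046
Standard deviation = √344.5046 = 18.5608

18.56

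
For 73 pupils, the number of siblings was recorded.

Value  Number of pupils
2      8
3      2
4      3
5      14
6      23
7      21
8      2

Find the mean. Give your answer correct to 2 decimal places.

Values: 2, 3, 4, 5, 6, 7, 8
Σfx = 8×2 + 2×3 + 3×4 + 14×5 + 23×6 + 21×7 + 2×8 = 405
n = Σf = 73
Mean = 405 / 73 = 5.5479

5.55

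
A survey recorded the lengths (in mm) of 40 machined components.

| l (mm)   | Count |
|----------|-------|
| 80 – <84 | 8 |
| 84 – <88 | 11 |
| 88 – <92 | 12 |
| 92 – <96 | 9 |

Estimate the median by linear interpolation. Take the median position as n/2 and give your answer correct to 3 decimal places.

Cumulative frequencies: 8, 19, 31, 40
n = 40; position = n/2 = 20.
This falls in the class 88 – <92: L = 88, F = 19, f = 12, h = 4.
Median ≈ 88 + ((20 − 19) / 12) × 4 = 88.3333

88.333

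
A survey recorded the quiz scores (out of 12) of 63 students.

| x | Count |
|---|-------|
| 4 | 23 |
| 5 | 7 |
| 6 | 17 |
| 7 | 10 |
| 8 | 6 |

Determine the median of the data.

6

Cumulative frequencies: 23, 30, 47, 57, 63
n = 63, so the median is the value in position (n+1)/2 = 32.
Position 32 falls at value 6.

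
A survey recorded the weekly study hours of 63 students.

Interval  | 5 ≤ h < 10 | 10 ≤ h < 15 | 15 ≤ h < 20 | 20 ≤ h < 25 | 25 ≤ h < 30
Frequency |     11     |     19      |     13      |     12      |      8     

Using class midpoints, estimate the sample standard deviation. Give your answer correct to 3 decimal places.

6.486

Midpoints: 7.5, 12.5, 17.5, 22.5, 27.5
n = 63, Σfm = 1037.5, mean = 16.4683
Σfm² = 19693.75
Σf(m − x̄)² = Σfm² − (Σfm)²/n = 19693.75 − 1037.5²/63 = 2607.9365
Sample variance = 2607.9365 / 62 = 42.0635
Standard deviation = √42.0635 = 6.4856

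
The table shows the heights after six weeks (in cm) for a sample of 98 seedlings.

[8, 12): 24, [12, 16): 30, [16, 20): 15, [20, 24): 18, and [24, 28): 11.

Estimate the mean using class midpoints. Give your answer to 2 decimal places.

16.45

Midpoints: 10, 14, 18, 22, 26
Σfm = 24×10 + 30×14 + 15×18 + 18×22 + 11×26 = 1612
n = Σf = 98
Mean = 1612 / 98 = 16.4490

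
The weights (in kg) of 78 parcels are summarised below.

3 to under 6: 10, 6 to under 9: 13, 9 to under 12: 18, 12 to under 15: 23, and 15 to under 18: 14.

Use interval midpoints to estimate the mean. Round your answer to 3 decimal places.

Midpoints: 4.5, 7.5, 10.5, 13.5, 16.5
Σfm = 10×4.5 + 13×7.5 + 18×10.5 + 23×13.5 + 14×16.5 = 873
n = Σf = 78
Mean = 873 / 78 = 11.1923

11.192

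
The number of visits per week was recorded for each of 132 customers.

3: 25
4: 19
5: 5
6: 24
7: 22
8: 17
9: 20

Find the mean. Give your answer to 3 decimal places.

Values: 3, 4, 5, 6, 7, 8, 9
Σfx = 25×3 + 19×4 + 5×5 + 24×6 + 22×7 + 17×8 + 20×9 = 790
n = Σf = 132
Mean = 790 / 132 = 5.9848

5.985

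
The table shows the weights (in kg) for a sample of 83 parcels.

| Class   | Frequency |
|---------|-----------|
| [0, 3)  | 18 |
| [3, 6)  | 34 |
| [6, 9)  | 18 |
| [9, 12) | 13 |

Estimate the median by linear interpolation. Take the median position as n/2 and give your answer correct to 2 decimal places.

5.07

Cumulative frequencies: 18, 52, 70, 83
n = 83; position = n/2 = 41.5.
This falls in the class [3, 6): L = 3, F = 18, f = 34, h = 3.
Median ≈ 3 + ((41.5 − 18) / 34) × 3 = 5.0735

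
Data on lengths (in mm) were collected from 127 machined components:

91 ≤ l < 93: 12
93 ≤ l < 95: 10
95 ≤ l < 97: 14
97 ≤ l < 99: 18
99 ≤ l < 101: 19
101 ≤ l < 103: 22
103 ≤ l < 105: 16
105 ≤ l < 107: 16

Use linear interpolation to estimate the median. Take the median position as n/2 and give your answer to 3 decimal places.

Cumulative frequencies: 12, 22, 36, 54, 73, 95, 111, 127
n = 127; position = n/2 = 63.5.
This falls in the class 99 ≤ l < 101: L = 99, F = 54, f = 19, h = 2.
Median ≈ 99 + ((63.5 − 54) / 19) × 2 = 100.0000

100.000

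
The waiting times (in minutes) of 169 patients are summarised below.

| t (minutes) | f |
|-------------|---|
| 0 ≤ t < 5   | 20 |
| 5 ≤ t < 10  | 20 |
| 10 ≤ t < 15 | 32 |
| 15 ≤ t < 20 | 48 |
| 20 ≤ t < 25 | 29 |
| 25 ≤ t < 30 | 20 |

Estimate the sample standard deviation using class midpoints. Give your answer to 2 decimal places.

Midpoints: 2.5, 7.5, 12.5, 17.5, 22.5, 27.5
n = 169, Σfm = 2642.5, mean = 15.6361
Σfm² = 50756.25
Σf(m − x̄)² = Σfm² − (Σfm)²/n = 50756.25 − 2642.5²/169 = 9437.8698
Sample variance = 9437.8698 / 168 = 56.1778
Standard deviation = √56.1778 = 7.4952

7.50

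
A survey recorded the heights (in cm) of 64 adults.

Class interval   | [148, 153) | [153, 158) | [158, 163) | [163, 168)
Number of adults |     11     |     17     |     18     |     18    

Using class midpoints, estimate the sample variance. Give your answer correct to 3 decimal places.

Midpoints: 150.5, 155.5, 160.5, 165.5
n = 64, Σfm = 10167, mean = 158.8594
Σfm² = 1616926
Σf(m − x̄)² = Σfm² − (Σfm)²/n = 1616926 − 10167²/64 = 1802.7344
Sample variance = 1802.7344 / 63 = 28.6148

28.615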